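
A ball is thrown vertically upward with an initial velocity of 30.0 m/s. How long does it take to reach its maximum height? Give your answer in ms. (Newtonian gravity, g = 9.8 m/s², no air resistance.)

t_up = v₀ / g = 30.0 / 9.8 = 3.06122 s
t_up = 3.06122 s / 0.001 = 3061 ms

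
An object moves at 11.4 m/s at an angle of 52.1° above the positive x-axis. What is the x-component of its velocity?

vₓ = v cos(θ) = 11.4 × cos(52.1°) = 7.0 m/s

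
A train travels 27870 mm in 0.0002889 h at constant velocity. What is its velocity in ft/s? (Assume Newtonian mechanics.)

d = 27870 mm × 0.001 = 27.87 m
t = 0.0002889 h × 3600.0 = 1.04004 s
v = d / t = 27.87 / 1.04004 = 26.797 m/s
v = 26.797 m/s / 0.3048 = 87.92 ft/s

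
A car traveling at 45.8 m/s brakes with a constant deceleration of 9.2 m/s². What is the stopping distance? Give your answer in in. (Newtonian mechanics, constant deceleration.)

d = v₀² / (2a) = 45.8² / (2 × 9.2) = 2097.64 / 18.4 = 114.002 m
d = 114.002 m / 0.0254 = 4488 in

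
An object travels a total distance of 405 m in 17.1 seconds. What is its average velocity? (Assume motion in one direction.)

v_avg = Δd / Δt = 405 / 17.1 = 23.68 m/s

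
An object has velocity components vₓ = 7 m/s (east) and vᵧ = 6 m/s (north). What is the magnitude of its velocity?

|v| = √(vₓ² + vᵧ²) = √(7² + 6²) = √(85) = 9.22 m/s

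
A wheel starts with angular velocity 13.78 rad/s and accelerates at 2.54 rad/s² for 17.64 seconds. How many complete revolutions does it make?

θ = ω₀t + ½αt² = 13.78×17.64 + ½×2.54×17.64² = 638.264592 rad
Total revolutions = θ/(2π) = 638.264592/(2π) = 101.58
Complete revolutions = ⌊101.58⌋ = 101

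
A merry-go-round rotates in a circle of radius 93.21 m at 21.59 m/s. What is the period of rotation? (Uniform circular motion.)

T = 2πr/v = 2π×93.21/21.59 = 27.13 s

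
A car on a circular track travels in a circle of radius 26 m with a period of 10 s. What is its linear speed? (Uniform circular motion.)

v = 2πr/T = 2π×26/10 = 16.34 m/s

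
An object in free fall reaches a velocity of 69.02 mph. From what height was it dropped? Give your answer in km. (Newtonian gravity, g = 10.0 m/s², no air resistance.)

v = 69.02 mph × 0.44704 = 30.8547 m/s
h = v² / (2g) = 30.8547² / (2 × 10.0) = 47.6006 m
h = 47.6006 m / 1000.0 = 0.0476 km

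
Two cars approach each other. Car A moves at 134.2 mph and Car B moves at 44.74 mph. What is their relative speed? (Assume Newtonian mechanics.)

v_rel = v_A + v_B = 134.2 + 44.74 = 178.94 mph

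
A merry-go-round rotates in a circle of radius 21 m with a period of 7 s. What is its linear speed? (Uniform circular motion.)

v = 2πr/T = 2π×21/7 = 18.85 m/s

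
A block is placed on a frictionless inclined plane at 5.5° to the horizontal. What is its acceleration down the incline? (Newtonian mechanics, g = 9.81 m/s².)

a = g sin(θ) = 9.81 × sin(5.5°) = 9.81 × 0.0958 = 0.94 m/s²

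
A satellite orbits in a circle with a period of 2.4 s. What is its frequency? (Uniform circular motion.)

f = 1/T = 1/2.4 = 0.4167 Hz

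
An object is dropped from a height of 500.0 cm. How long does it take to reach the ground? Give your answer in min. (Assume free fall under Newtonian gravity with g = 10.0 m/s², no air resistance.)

h = 500.0 cm × 0.01 = 5.0 m
t = √(2h/g) = √(2 × 5.0 / 10.0) = 1.0 s
t = 1.0 s / 60.0 = 0.01667 min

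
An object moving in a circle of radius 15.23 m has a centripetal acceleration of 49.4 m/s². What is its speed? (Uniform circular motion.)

v = √(a_c × r) = √(49.4 × 15.23) = 27.43 m/s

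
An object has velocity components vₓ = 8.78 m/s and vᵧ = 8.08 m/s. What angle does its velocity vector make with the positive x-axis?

θ = arctan(vᵧ/vₓ) = arctan(8.08/8.78) = 42.62°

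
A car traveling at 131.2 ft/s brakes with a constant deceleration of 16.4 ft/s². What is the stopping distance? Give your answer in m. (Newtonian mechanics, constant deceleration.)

v₀ = 131.2 ft/s × 0.3048 = 39.9898 m/s
a = 16.4 ft/s² × 0.3048 = 4.99872 m/s²
d = v₀² / (2a) = 39.9898² / (2 × 4.99872) = 1599.18 / 9.99744 = 160.0 m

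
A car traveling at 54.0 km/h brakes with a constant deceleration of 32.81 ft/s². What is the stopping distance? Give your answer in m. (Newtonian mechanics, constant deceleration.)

v₀ = 54.0 km/h × 0.2777777777777778 = 15.0 m/s
a = 32.81 ft/s² × 0.3048 = 10.0005 m/s²
d = v₀² / (2a) = 15.0² / (2 × 10.0005) = 225.0 / 20.001 = 11.25 m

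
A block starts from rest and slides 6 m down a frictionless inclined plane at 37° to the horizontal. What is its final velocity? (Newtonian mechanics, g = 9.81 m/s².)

a = g sin(θ) = 9.81 × sin(37°) = 5.9038 m/s²
v = √(2ad) = √(2 × 5.9038 × 6) = 8.42 m/s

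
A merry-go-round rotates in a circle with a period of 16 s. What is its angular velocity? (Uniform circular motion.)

ω = 2π/T = 2π/16 = 0.3927 rad/s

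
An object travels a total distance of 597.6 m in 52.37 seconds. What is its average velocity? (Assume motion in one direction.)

v_avg = Δd / Δt = 597.6 / 52.37 = 11.41 m/s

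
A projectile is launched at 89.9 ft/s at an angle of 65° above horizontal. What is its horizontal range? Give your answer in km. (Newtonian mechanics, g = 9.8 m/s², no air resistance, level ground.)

v₀ = 89.9 ft/s × 0.3048 = 27.4015 m/s
R = v₀² × sin(2θ) / g = 27.4015² × sin(2 × 65°) / 9.8 = 750.842 × 0.766044 / 9.8 = 58.6916 m
R = 58.6916 m / 1000.0 = 0.05869 km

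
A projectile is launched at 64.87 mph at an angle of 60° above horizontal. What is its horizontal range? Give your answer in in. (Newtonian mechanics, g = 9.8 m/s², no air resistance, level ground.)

v₀ = 64.87 mph × 0.44704 = 28.9995 m/s
R = v₀² × sin(2θ) / g = 28.9995² × sin(2 × 60°) / 9.8 = 840.971 × 0.866025 / 9.8 = 74.3165 m
R = 74.3165 m / 0.0254 = 2926 in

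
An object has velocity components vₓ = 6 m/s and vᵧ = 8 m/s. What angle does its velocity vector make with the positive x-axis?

θ = arctan(vᵧ/vₓ) = arctan(8/6) = 53.13°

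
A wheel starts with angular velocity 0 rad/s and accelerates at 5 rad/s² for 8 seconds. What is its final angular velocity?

ω = ω₀ + αt = 0 + 5 × 8 = 40 rad/s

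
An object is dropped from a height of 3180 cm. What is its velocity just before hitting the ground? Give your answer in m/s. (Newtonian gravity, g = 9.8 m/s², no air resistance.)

h = 3180 cm × 0.01 = 31.8 m
v = √(2gh) = √(2 × 9.8 × 31.8) = 24.97 m/s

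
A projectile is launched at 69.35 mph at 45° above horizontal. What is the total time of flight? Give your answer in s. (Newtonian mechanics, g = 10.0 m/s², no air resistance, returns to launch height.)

v₀ = 69.35 mph × 0.44704 = 31.0022 m/s
T = 2 × v₀ × sin(θ) / g = 2 × 31.0022 × sin(45°) / 10.0 = 2 × 31.0022 × 0.707107 / 10.0 = 4.384 s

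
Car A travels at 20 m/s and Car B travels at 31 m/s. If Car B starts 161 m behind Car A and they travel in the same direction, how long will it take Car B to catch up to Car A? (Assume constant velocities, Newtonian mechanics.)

Relative speed: v_rel = 31 - 20 = 11 m/s
Time to catch: t = d₀/v_rel = 161/11 = 14.64 s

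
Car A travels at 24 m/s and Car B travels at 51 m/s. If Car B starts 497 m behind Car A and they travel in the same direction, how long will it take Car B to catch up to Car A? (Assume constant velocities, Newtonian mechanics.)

Relative speed: v_rel = 51 - 24 = 27 m/s
Time to catch: t = d₀/v_rel = 497/27 = 18.41 s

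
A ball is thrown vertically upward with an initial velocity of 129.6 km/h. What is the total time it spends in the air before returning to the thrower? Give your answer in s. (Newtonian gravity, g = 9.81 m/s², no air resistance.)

v₀ = 129.6 km/h × 0.2777777777777778 = 36.0 m/s
t_total = 2 × v₀ / g = 2 × 36.0 / 9.81 = 7.339 s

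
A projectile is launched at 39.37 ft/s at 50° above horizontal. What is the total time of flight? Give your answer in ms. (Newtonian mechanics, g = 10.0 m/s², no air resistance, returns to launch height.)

v₀ = 39.37 ft/s × 0.3048 = 12.0 m/s
T = 2 × v₀ × sin(θ) / g = 2 × 12.0 × sin(50°) / 10.0 = 2 × 12.0 × 0.766044 / 10.0 = 1.83851 s
T = 1.83851 s / 0.001 = 1839 ms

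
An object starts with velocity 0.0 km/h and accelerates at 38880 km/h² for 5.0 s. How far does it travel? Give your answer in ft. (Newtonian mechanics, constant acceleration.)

v₀ = 0.0 km/h × 0.2777777777777778 = 0.0 m/s
a = 38880 km/h² × 7.716049382716049e-05 = 3.0 m/s²
d = v₀ × t + ½ × a × t² = 0.0 × 5.0 + 0.5 × 3.0 × 5.0² = 37.5 m
d = 37.5 m / 0.3048 = 123.0 ft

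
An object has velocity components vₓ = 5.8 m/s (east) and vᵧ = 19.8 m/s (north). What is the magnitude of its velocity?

|v| = √(vₓ² + vᵧ²) = √(5.8² + 19.8²) = √(425.68) = 20.63 m/s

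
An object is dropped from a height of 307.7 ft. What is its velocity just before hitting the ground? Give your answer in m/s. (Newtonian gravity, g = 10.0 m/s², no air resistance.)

h = 307.7 ft × 0.3048 = 93.787 m
v = √(2gh) = √(2 × 10.0 × 93.787) = 43.31 m/s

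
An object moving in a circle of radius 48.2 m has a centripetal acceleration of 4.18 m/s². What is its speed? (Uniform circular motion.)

v = √(a_c × r) = √(4.18 × 48.2) = 14.19 m/s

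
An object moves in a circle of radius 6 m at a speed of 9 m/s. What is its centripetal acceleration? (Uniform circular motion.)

a_c = v²/r = 9²/6 = 81/6 = 13.5 m/s²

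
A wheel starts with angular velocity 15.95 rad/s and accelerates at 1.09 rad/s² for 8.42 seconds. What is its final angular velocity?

ω = ω₀ + αt = 15.95 + 1.09 × 8.42 = 25.13 rad/s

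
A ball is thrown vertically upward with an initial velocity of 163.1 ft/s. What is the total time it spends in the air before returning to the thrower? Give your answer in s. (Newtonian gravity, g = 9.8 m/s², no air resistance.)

v₀ = 163.1 ft/s × 0.3048 = 49.7129 m/s
t_total = 2 × v₀ / g = 2 × 49.7129 / 9.8 = 10.15 s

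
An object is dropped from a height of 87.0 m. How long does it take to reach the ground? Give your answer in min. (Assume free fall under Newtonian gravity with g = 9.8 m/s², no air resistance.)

t = √(2h/g) = √(2 × 87.0 / 9.8) = 4.21368 s
t = 4.21368 s / 60.0 = 0.07023 min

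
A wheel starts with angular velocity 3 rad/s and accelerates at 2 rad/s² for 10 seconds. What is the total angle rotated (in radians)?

θ = ω₀t + ½αt² = 3×10 + ½×2×10² = 130.0 rad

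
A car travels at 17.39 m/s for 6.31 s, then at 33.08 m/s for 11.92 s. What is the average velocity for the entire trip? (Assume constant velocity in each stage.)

d₁ = v₁t₁ = 17.39 × 6.31 = 109.7309 m
d₂ = v₂t₂ = 33.08 × 11.92 = 394.3136 m
d_total = 504.0445 m, t_total = 18.23 s
v_avg = d_total/t_total = 504.0445/18.23 = 27.65 m/s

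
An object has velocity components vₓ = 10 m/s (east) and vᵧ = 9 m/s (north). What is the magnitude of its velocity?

|v| = √(vₓ² + vᵧ²) = √(10² + 9²) = √(181) = 13.45 m/s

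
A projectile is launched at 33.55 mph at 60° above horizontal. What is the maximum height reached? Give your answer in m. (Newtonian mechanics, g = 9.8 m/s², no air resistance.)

v₀ = 33.55 mph × 0.44704 = 14.9982 m/s
H = v₀² × sin²(θ) / (2g) = 14.9982² × sin(60°)² / (2 × 9.8) = 224.946 × 0.75 / 19.6 = 8.608 m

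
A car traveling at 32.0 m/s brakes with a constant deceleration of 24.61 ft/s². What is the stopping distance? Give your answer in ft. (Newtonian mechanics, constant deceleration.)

a = 24.61 ft/s² × 0.3048 = 7.50113 m/s²
d = v₀² / (2a) = 32.0² / (2 × 7.50113) = 1024.0 / 15.0023 = 68.2562 m
d = 68.2562 m / 0.3048 = 223.9 ft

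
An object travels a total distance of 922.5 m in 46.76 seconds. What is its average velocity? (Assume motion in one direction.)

v_avg = Δd / Δt = 922.5 / 46.76 = 19.73 m/s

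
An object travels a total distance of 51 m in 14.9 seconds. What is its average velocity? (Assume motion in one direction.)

v_avg = Δd / Δt = 51 / 14.9 = 3.42 m/s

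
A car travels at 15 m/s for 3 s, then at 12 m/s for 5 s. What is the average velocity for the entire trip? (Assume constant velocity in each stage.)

d₁ = v₁t₁ = 15 × 3 = 45 m
d₂ = v₂t₂ = 12 × 5 = 60 m
d_total = 105 m, t_total = 8 s
v_avg = d_total/t_total = 105/8 = 13.12 m/s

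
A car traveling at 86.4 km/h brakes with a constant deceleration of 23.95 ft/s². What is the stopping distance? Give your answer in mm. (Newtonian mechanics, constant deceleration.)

v₀ = 86.4 km/h × 0.2777777777777778 = 24.0 m/s
a = 23.95 ft/s² × 0.3048 = 7.29996 m/s²
d = v₀² / (2a) = 24.0² / (2 × 7.29996) = 576.0 / 14.5999 = 39.4523 m
d = 39.4523 m / 0.001 = 39450 mm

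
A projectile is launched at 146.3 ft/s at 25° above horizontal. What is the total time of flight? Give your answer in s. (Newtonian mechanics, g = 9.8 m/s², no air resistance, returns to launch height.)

v₀ = 146.3 ft/s × 0.3048 = 44.5922 m/s
T = 2 × v₀ × sin(θ) / g = 2 × 44.5922 × sin(25°) / 9.8 = 2 × 44.5922 × 0.422618 / 9.8 = 3.846 s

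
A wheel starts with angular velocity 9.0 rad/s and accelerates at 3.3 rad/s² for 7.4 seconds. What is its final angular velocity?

ω = ω₀ + αt = 9.0 + 3.3 × 7.4 = 33.42 rad/s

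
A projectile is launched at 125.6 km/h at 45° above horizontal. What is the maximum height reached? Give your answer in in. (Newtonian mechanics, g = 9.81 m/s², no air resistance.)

v₀ = 125.6 km/h × 0.2777777777777778 = 34.8889 m/s
H = v₀² × sin²(θ) / (2g) = 34.8889² × sin(45°)² / (2 × 9.81) = 1217.24 × 0.5 / 19.62 = 31.0204 m
H = 31.0204 m / 0.0254 = 1221 in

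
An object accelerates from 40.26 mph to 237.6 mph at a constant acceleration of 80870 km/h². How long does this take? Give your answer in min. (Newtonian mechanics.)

v₀ = 40.26 mph × 0.44704 = 17.9978 m/s
v = 237.6 mph × 0.44704 = 106.217 m/s
a = 80870 km/h² × 7.716049382716049e-05 = 6.23997 m/s²
t = (v - v₀) / a = (106.217 - 17.9978) / 6.23997 = 14.1378 s
t = 14.1378 s / 60.0 = 0.2356 min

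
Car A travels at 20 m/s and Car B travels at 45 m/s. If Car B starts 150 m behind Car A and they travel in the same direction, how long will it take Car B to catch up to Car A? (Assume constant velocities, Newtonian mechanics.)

Relative speed: v_rel = 45 - 20 = 25 m/s
Time to catch: t = d₀/v_rel = 150/25 = 6.0 s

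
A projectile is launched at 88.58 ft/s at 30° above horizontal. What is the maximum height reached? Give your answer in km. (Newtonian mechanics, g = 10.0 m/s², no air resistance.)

v₀ = 88.58 ft/s × 0.3048 = 26.9992 m/s
H = v₀² × sin²(θ) / (2g) = 26.9992² × sin(30°)² / (2 × 10.0) = 728.957 × 0.25 / 20.0 = 9.11196 m
H = 9.11196 m / 1000.0 = 0.009112 km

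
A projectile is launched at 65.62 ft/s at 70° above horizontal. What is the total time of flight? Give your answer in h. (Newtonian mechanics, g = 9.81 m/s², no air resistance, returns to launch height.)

v₀ = 65.62 ft/s × 0.3048 = 20.001 m/s
T = 2 × v₀ × sin(θ) / g = 2 × 20.001 × sin(70°) / 9.81 = 2 × 20.001 × 0.939693 / 9.81 = 3.83176 s
T = 3.83176 s / 3600.0 = 0.001064 h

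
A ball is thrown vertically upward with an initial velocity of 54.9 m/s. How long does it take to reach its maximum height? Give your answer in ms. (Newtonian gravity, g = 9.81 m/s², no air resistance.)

t_up = v₀ / g = 54.9 / 9.81 = 5.59633 s
t_up = 5.59633 s / 0.001 = 5596 ms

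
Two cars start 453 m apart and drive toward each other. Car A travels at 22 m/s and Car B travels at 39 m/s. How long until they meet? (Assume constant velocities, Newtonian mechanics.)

Combined speed: v_combined = 22 + 39 = 61 m/s
Time to meet: t = d/v_combined = 453/61 = 7.43 s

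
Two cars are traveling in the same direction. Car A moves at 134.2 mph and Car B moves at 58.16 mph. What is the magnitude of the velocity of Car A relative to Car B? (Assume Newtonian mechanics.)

v_rel = |v_A - v_B| = |134.2 - 58.16| = 76.04 mph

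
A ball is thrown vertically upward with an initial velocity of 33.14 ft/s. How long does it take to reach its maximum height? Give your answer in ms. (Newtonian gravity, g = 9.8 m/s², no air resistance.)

v₀ = 33.14 ft/s × 0.3048 = 10.1011 m/s
t_up = v₀ / g = 10.1011 / 9.8 = 1.03072 s
t_up = 1.03072 s / 0.001 = 1031 ms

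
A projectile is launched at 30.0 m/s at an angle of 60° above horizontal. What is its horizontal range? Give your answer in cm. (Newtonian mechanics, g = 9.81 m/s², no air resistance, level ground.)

R = v₀² × sin(2θ) / g = 30.0² × sin(2 × 60°) / 9.81 = 900.0 × 0.866025 / 9.81 = 79.4518 m
R = 79.4518 m / 0.01 = 7945 cm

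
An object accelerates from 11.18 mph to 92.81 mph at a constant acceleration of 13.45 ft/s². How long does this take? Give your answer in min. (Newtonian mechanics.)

v₀ = 11.18 mph × 0.44704 = 4.99791 m/s
v = 92.81 mph × 0.44704 = 41.4898 m/s
a = 13.45 ft/s² × 0.3048 = 4.09956 m/s²
t = (v - v₀) / a = (41.4898 - 4.99791) / 4.09956 = 8.90142 s
t = 8.90142 s / 60.0 = 0.1484 min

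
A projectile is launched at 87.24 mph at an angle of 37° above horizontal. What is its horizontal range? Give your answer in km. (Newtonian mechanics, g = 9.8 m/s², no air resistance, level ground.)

v₀ = 87.24 mph × 0.44704 = 38.9998 m/s
R = v₀² × sin(2θ) / g = 38.9998² × sin(2 × 37°) / 9.8 = 1520.98 × 0.961262 / 9.8 = 149.19 m
R = 149.19 m / 1000.0 = 0.1492 km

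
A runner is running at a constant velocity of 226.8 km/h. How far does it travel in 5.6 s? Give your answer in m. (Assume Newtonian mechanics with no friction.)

v = 226.8 km/h × 0.2777777777777778 = 63.0 m/s
d = v × t = 63.0 × 5.6 = 352.8 m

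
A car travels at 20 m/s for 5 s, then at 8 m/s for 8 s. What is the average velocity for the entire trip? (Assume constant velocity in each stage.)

d₁ = v₁t₁ = 20 × 5 = 100 m
d₂ = v₂t₂ = 8 × 8 = 64 m
d_total = 164 m, t_total = 13 s
v_avg = d_total/t_total = 164/13 = 12.62 m/s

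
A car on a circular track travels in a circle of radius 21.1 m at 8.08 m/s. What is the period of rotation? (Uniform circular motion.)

T = 2πr/v = 2π×21.1/8.08 = 16.41 s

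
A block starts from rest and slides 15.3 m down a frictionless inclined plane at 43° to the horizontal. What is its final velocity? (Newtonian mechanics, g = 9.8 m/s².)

a = g sin(θ) = 9.8 × sin(43°) = 6.6836 m/s²
v = √(2ad) = √(2 × 6.6836 × 15.3) = 14.3 m/s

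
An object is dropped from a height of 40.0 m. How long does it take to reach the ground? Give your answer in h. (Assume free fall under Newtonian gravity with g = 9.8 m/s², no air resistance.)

t = √(2h/g) = √(2 × 40.0 / 9.8) = 2.857143 s
t = 2.857143 s / 3600.0 = 0.0007937 h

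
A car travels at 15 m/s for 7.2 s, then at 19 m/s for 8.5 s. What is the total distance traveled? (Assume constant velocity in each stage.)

d₁ = v₁t₁ = 15 × 7.2 = 108.0 m
d₂ = v₂t₂ = 19 × 8.5 = 161.5 m
d_total = 108.0 + 161.5 = 269.5 m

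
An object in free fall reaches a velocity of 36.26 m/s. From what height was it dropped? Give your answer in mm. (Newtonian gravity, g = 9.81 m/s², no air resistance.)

h = v² / (2g) = 36.26² / (2 × 9.81) = 67.0126 m
h = 67.0126 m / 0.001 = 67010 mm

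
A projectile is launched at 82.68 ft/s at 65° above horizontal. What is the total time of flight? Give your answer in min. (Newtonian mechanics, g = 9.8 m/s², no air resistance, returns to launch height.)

v₀ = 82.68 ft/s × 0.3048 = 25.2009 m/s
T = 2 × v₀ × sin(θ) / g = 2 × 25.2009 × sin(65°) / 9.8 = 2 × 25.2009 × 0.906308 / 9.8 = 4.66118 s
T = 4.66118 s / 60.0 = 0.07769 min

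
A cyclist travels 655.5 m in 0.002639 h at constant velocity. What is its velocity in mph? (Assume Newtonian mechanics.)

t = 0.002639 h × 3600.0 = 9.5004 s
v = d / t = 655.5 / 9.5004 = 68.9971 m/s
v = 68.9971 m/s / 0.44704 = 154.3 mph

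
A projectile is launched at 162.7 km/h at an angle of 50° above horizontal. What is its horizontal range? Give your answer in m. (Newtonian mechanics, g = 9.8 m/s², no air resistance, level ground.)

v₀ = 162.7 km/h × 0.2777777777777778 = 45.1944 m/s
R = v₀² × sin(2θ) / g = 45.1944² × sin(2 × 50°) / 9.8 = 2042.53 × 0.984808 / 9.8 = 205.3 m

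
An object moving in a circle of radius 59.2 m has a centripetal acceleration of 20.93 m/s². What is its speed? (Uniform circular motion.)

v = √(a_c × r) = √(20.93 × 59.2) = 35.2 m/s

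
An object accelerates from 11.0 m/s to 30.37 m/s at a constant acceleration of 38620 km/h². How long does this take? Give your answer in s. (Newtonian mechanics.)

a = 38620 km/h² × 7.716049382716049e-05 = 2.97994 m/s²
t = (v - v₀) / a = (30.37 - 11.0) / 2.97994 = 6.5 s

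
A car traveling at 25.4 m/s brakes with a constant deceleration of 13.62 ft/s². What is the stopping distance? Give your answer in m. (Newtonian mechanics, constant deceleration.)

a = 13.62 ft/s² × 0.3048 = 4.15138 m/s²
d = v₀² / (2a) = 25.4² / (2 × 4.15138) = 645.16 / 8.30276 = 77.7 m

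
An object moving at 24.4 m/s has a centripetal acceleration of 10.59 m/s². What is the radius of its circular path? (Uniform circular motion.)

r = v²/a_c = 24.4²/10.59 = 56.22 m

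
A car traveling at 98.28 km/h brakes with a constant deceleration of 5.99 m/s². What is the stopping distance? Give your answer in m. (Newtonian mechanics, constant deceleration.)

v₀ = 98.28 km/h × 0.2777777777777778 = 27.3 m/s
d = v₀² / (2a) = 27.3² / (2 × 5.99) = 745.29 / 11.98 = 62.21 m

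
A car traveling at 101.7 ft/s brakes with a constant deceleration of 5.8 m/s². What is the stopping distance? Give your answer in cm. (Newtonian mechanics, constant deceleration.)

v₀ = 101.7 ft/s × 0.3048 = 30.99816 m/s
d = v₀² / (2a) = 30.99816² / (2 × 5.8) = 960.8859 / 11.6 = 82.83499 m
d = 82.83499 m / 0.01 = 8283 cm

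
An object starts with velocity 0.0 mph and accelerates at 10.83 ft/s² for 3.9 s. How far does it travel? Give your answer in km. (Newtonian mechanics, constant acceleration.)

v₀ = 0.0 mph × 0.44704 = 0.0 m/s
a = 10.83 ft/s² × 0.3048 = 3.30098 m/s²
d = v₀ × t + ½ × a × t² = 0.0 × 3.9 + 0.5 × 3.30098 × 3.9² = 25.104 m
d = 25.104 m / 1000.0 = 0.0251 km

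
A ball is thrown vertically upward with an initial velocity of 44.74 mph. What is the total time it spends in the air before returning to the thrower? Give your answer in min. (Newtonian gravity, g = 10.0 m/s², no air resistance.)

v₀ = 44.74 mph × 0.44704 = 20.0006 m/s
t_total = 2 × v₀ / g = 2 × 20.0006 / 10.0 = 4.00012 s
t_total = 4.00012 s / 60.0 = 0.06667 min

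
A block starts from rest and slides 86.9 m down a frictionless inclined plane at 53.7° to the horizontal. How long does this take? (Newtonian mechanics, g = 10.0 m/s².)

a = g sin(θ) = 10.0 × sin(53.7°) = 8.0593 m/s²
t = √(2d/a) = √(2 × 86.9 / 8.0593) = 4.64 s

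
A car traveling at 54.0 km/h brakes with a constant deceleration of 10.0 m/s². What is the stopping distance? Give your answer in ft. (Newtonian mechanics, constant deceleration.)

v₀ = 54.0 km/h × 0.2777777777777778 = 15.0 m/s
d = v₀² / (2a) = 15.0² / (2 × 10.0) = 225.0 / 20.0 = 11.25 m
d = 11.25 m / 0.3048 = 36.91 ft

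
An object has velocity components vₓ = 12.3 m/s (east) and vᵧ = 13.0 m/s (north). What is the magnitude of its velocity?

|v| = √(vₓ² + vᵧ²) = √(12.3² + 13.0²) = √(320.29) = 17.9 m/s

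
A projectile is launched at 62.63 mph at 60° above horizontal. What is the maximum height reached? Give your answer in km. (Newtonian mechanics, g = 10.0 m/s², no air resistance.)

v₀ = 62.63 mph × 0.44704 = 27.9981 m/s
H = v₀² × sin²(θ) / (2g) = 27.9981² × sin(60°)² / (2 × 10.0) = 783.894 × 0.75 / 20.0 = 29.396 m
H = 29.396 m / 1000.0 = 0.0294 km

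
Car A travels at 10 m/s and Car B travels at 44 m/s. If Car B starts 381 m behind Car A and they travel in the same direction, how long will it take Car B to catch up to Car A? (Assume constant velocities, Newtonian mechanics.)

Relative speed: v_rel = 44 - 10 = 34 m/s
Time to catch: t = d₀/v_rel = 381/34 = 11.21 s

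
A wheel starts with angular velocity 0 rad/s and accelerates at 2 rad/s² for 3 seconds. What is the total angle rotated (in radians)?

θ = ω₀t + ½αt² = 0×3 + ½×2×3² = 9.0 rad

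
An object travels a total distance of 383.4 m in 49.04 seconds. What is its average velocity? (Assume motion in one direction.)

v_avg = Δd / Δt = 383.4 / 49.04 = 7.82 m/s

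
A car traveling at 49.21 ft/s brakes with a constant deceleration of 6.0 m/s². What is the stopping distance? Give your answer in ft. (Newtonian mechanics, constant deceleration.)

v₀ = 49.21 ft/s × 0.3048 = 14.9992 m/s
d = v₀² / (2a) = 14.9992² / (2 × 6.0) = 224.976 / 12.0 = 18.748 m
d = 18.748 m / 0.3048 = 61.51 ft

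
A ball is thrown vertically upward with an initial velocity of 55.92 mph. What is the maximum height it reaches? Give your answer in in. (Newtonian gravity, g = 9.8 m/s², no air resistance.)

v₀ = 55.92 mph × 0.44704 = 24.9985 m/s
h_max = v₀² / (2g) = 24.9985² / (2 × 9.8) = 624.925 / 19.6 = 31.8839 m
h_max = 31.8839 m / 0.0254 = 1255 in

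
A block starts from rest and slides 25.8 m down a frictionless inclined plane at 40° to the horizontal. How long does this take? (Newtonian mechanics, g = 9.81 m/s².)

a = g sin(θ) = 9.81 × sin(40°) = 6.3057 m/s²
t = √(2d/a) = √(2 × 25.8 / 6.3057) = 2.86 s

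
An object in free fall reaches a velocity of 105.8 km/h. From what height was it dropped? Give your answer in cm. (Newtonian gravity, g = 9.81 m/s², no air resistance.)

v = 105.8 km/h × 0.2777777777777778 = 29.3889 m/s
h = v² / (2g) = 29.3889² / (2 × 9.81) = 44.0218 m
h = 44.0218 m / 0.01 = 4402 cm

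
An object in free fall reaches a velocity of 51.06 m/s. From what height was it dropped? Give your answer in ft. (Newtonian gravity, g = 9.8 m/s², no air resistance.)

h = v² / (2g) = 51.06² / (2 × 9.8) = 133.017 m
h = 133.017 m / 0.3048 = 436.4 ft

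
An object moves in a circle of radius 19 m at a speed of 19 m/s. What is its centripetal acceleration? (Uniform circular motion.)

a_c = v²/r = 19²/19 = 361/19 = 19.0 m/s²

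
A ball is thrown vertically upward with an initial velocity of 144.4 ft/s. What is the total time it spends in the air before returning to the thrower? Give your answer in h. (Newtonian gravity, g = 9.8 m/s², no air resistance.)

v₀ = 144.4 ft/s × 0.3048 = 44.0131 m/s
t_total = 2 × v₀ / g = 2 × 44.0131 / 9.8 = 8.98227 s
t_total = 8.98227 s / 3600.0 = 0.002495 h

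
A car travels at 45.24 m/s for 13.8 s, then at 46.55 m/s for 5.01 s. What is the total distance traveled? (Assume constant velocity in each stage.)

d₁ = v₁t₁ = 45.24 × 13.8 = 624.312 m
d₂ = v₂t₂ = 46.55 × 5.01 = 233.2155 m
d_total = 624.312 + 233.2155 = 857.53 m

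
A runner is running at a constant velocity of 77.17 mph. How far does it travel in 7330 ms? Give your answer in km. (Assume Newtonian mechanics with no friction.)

v = 77.17 mph × 0.44704 = 34.4981 m/s
t = 7330 ms × 0.001 = 7.33 s
d = v × t = 34.4981 × 7.33 = 252.871 m
d = 252.871 m / 1000.0 = 0.2529 km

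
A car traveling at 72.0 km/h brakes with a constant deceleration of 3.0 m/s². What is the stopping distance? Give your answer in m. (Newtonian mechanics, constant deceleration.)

v₀ = 72.0 km/h × 0.2777777777777778 = 20.0 m/s
d = v₀² / (2a) = 20.0² / (2 × 3.0) = 400.0 / 6.0 = 66.67 m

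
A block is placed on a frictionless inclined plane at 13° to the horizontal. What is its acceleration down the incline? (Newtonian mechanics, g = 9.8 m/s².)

a = g sin(θ) = 9.8 × sin(13°) = 9.8 × 0.22495 = 2.2 m/s²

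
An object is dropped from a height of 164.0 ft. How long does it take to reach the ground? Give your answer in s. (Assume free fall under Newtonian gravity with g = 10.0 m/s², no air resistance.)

h = 164.0 ft × 0.3048 = 49.9872 m
t = √(2h/g) = √(2 × 49.9872 / 10.0) = 3.162 s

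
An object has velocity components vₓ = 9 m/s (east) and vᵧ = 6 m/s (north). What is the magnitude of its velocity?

|v| = √(vₓ² + vᵧ²) = √(9² + 6²) = √(117) = 10.82 m/s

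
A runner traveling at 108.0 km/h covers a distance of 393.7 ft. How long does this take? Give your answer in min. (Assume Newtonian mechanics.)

d = 393.7 ft × 0.3048 = 120.0 m
v = 108.0 km/h × 0.2777777777777778 = 30.0 m/s
t = d / v = 120.0 / 30.0 = 4.0 s
t = 4.0 s / 60.0 = 0.06667 min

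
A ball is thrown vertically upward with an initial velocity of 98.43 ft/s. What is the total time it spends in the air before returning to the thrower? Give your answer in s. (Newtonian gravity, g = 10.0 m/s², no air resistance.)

v₀ = 98.43 ft/s × 0.3048 = 30.0015 m/s
t_total = 2 × v₀ / g = 2 × 30.0015 / 10.0 = 6.0 s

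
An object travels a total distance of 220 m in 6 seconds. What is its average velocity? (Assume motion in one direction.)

v_avg = Δd / Δt = 220 / 6 = 36.67 m/s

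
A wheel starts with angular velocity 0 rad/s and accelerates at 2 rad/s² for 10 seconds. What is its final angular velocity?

ω = ω₀ + αt = 0 + 2 × 10 = 20 rad/s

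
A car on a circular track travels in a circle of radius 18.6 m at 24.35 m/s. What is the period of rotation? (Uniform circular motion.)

T = 2πr/v = 2π×18.6/24.35 = 4.8 s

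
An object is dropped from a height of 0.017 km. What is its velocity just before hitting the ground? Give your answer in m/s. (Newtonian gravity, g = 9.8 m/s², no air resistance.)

h = 0.017 km × 1000.0 = 17.0 m
v = √(2gh) = √(2 × 9.8 × 17.0) = 18.25 m/s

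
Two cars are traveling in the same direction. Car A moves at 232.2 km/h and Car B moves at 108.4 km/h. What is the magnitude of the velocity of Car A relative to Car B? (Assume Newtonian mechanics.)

v_rel = |v_A - v_B| = |232.2 - 108.4| = 123.8 km/h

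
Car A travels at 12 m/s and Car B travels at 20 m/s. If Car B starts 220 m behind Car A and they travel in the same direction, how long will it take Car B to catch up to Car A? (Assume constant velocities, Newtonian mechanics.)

Relative speed: v_rel = 20 - 12 = 8 m/s
Time to catch: t = d₀/v_rel = 220/8 = 27.5 s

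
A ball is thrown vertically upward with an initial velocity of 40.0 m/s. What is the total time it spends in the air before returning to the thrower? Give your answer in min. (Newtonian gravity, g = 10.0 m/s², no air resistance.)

t_total = 2 × v₀ / g = 2 × 40.0 / 10.0 = 8.0 s
t_total = 8.0 s / 60.0 = 0.1333 min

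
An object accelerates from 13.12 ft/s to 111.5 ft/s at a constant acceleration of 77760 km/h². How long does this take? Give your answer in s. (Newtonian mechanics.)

v₀ = 13.12 ft/s × 0.3048 = 3.99898 m/s
v = 111.5 ft/s × 0.3048 = 33.9852 m/s
a = 77760 km/h² × 7.716049382716049e-05 = 6.0 m/s²
t = (v - v₀) / a = (33.9852 - 3.99898) / 6.0 = 4.998 s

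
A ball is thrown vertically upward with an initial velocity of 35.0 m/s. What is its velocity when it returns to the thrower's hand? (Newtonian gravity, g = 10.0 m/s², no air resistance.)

By conservation of energy (no air resistance), the ball returns to the throw height with the same speed as launch, but directed downward.
|v_ground| = v₀ = 35.0 m/s
v_ground = 35.0 m/s (downward)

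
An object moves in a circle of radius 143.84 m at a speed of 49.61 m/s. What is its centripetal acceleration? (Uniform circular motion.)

a_c = v²/r = 49.61²/143.84 = 2461.1521/143.84 = 17.11 m/s²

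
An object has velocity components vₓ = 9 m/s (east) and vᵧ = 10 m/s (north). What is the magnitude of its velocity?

|v| = √(vₓ² + vᵧ²) = √(9² + 10²) = √(181) = 13.45 m/s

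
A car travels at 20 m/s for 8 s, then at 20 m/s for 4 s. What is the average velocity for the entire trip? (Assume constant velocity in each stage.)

d₁ = v₁t₁ = 20 × 8 = 160 m
d₂ = v₂t₂ = 20 × 4 = 80 m
d_total = 240 m, t_total = 12 s
v_avg = d_total/t_total = 240/12 = 20.0 m/s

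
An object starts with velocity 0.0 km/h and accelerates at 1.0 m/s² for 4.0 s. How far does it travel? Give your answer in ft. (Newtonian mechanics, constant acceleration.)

v₀ = 0.0 km/h × 0.2777777777777778 = 0.0 m/s
d = v₀ × t + ½ × a × t² = 0.0 × 4.0 + 0.5 × 1.0 × 4.0² = 8.0 m
d = 8.0 m / 0.3048 = 26.25 ft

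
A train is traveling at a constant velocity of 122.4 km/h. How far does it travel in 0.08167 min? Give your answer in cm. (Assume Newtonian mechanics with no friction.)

v = 122.4 km/h × 0.2777777777777778 = 34.0 m/s
t = 0.08167 min × 60.0 = 4.9002 s
d = v × t = 34.0 × 4.9002 = 166.607 m
d = 166.607 m / 0.01 = 16660 cm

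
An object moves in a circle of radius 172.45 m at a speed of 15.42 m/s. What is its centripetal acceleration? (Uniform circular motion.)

a_c = v²/r = 15.42²/172.45 = 237.7764/172.45 = 1.38 m/s²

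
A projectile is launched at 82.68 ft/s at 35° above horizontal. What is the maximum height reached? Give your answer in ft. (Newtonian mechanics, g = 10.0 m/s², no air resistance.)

v₀ = 82.68 ft/s × 0.3048 = 25.2009 m/s
H = v₀² × sin²(θ) / (2g) = 25.2009² × sin(35°)² / (2 × 10.0) = 635.085 × 0.32899 / 20.0 = 10.4468 m
H = 10.4468 m / 0.3048 = 34.27 ft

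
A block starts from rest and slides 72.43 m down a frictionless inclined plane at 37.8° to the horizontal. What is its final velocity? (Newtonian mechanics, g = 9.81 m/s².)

a = g sin(θ) = 9.81 × sin(37.8°) = 6.0126 m/s²
v = √(2ad) = √(2 × 6.0126 × 72.43) = 29.51 m/s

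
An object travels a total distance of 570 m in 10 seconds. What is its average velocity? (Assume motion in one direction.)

v_avg = Δd / Δt = 570 / 10 = 57.0 m/s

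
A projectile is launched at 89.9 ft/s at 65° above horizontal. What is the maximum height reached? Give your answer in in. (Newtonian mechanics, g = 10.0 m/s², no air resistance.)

v₀ = 89.9 ft/s × 0.3048 = 27.4015 m/s
H = v₀² × sin²(θ) / (2g) = 27.4015² × sin(65°)² / (2 × 10.0) = 750.842 × 0.821394 / 20.0 = 30.8369 m
H = 30.8369 m / 0.0254 = 1214 in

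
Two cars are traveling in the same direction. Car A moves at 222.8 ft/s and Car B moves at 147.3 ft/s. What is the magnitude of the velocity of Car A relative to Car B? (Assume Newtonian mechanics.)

v_rel = |v_A - v_B| = |222.8 - 147.3| = 75.5 ft/s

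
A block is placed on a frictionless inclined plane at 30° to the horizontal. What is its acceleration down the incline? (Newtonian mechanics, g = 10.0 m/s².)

a = g sin(θ) = 10.0 × sin(30°) = 10.0 × 0.5 = 5.0 m/s²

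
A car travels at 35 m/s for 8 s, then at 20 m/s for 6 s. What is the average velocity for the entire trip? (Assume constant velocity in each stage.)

d₁ = v₁t₁ = 35 × 8 = 280 m
d₂ = v₂t₂ = 20 × 6 = 120 m
d_total = 400 m, t_total = 14 s
v_avg = d_total/t_total = 400/14 = 28.57 m/s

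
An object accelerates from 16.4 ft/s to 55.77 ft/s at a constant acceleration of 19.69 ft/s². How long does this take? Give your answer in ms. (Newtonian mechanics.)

v₀ = 16.4 ft/s × 0.3048 = 4.99872 m/s
v = 55.77 ft/s × 0.3048 = 16.9987 m/s
a = 19.69 ft/s² × 0.3048 = 6.00151 m/s²
t = (v - v₀) / a = (16.9987 - 4.99872) / 6.00151 = 1.99949 s
t = 1.99949 s / 0.001 = 1999 ms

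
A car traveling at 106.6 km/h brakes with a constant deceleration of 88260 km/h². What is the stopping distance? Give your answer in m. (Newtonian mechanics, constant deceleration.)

v₀ = 106.6 km/h × 0.2777777777777778 = 29.6111 m/s
a = 88260 km/h² × 7.716049382716049e-05 = 6.81019 m/s²
d = v₀² / (2a) = 29.6111² / (2 × 6.81019) = 876.817 / 13.6204 = 64.38 m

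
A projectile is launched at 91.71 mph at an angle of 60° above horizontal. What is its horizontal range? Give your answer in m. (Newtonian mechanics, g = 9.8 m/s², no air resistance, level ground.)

v₀ = 91.71 mph × 0.44704 = 40.998 m/s
R = v₀² × sin(2θ) / g = 40.998² × sin(2 × 60°) / 9.8 = 1680.84 × 0.866025 / 9.8 = 148.5 m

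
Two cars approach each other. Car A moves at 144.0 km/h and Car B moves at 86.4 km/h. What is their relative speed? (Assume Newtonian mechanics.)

v_rel = v_A + v_B = 144.0 + 86.4 = 230.4 km/h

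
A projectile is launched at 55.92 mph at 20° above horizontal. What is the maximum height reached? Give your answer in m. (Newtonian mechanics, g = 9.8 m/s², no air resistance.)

v₀ = 55.92 mph × 0.44704 = 24.9985 m/s
H = v₀² × sin²(θ) / (2g) = 24.9985² × sin(20°)² / (2 × 9.8) = 624.925 × 0.116978 / 19.6 = 3.73 m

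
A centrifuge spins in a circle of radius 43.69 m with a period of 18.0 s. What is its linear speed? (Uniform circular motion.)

v = 2πr/T = 2π×43.69/18.0 = 15.25 m/s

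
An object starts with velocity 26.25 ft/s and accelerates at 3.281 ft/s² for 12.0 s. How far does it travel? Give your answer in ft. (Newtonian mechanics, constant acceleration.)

v₀ = 26.25 ft/s × 0.3048 = 8.001 m/s
a = 3.281 ft/s² × 0.3048 = 1.00005 m/s²
d = v₀ × t + ½ × a × t² = 8.001 × 12.0 + 0.5 × 1.00005 × 12.0² = 168.016 m
d = 168.016 m / 0.3048 = 551.2 ft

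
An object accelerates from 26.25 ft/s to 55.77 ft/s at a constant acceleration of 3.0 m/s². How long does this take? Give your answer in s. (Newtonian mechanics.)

v₀ = 26.25 ft/s × 0.3048 = 8.001 m/s
v = 55.77 ft/s × 0.3048 = 16.9987 m/s
t = (v - v₀) / a = (16.9987 - 8.001) / 3.0 = 2.999 s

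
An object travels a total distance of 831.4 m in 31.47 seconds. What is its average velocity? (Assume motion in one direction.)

v_avg = Δd / Δt = 831.4 / 31.47 = 26.42 m/s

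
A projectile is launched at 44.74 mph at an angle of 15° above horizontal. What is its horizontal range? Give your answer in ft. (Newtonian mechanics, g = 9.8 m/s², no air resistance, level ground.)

v₀ = 44.74 mph × 0.44704 = 20.0006 m/s
R = v₀² × sin(2θ) / g = 20.0006² × sin(2 × 15°) / 9.8 = 400.024 × 0.5 / 9.8 = 20.4094 m
R = 20.4094 m / 0.3048 = 66.96 ft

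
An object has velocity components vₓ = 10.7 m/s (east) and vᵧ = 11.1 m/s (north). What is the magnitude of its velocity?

|v| = √(vₓ² + vᵧ²) = √(10.7² + 11.1²) = √(237.7) = 15.42 m/s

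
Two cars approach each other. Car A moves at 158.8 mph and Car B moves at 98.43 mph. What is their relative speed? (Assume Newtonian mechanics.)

v_rel = v_A + v_B = 158.8 + 98.43 = 257.23 mph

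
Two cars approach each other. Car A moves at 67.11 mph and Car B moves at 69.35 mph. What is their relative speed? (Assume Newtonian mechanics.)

v_rel = v_A + v_B = 67.11 + 69.35 = 136.46 mph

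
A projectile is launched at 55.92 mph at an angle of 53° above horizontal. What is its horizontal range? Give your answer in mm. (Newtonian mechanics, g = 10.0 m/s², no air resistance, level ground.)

v₀ = 55.92 mph × 0.44704 = 24.9985 m/s
R = v₀² × sin(2θ) / g = 24.9985² × sin(2 × 53°) / 10.0 = 624.925 × 0.961262 / 10.0 = 60.0717 m
R = 60.0717 m / 0.001 = 60070 mm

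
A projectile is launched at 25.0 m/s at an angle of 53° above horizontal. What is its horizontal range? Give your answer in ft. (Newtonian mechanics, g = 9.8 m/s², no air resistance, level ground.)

R = v₀² × sin(2θ) / g = 25.0² × sin(2 × 53°) / 9.8 = 625.0 × 0.961262 / 9.8 = 61.305 m
R = 61.305 m / 0.3048 = 201.1 ft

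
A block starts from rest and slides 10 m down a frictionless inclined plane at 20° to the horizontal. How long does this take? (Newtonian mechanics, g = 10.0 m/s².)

a = g sin(θ) = 10.0 × sin(20°) = 3.4202 m/s²
t = √(2d/a) = √(2 × 10 / 3.4202) = 2.42 s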